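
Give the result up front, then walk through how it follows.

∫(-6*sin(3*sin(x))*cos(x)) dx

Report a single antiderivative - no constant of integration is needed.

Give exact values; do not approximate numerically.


The answer is 2*cos(3*sin(x)).
Step 1. Substitute u = sin(x), turning ∫(-6*sin(3*sin(x))*cos(x)) dx into ∫(-6*sin(3*u)) du: now ∫(-6*sin(3*u)) du.
Step 2. Evaluate the standard form: now 2*cos(3*u).
Step 3. Substitute back u = sin(x): now 2*cos(3*sin(x)).
Answer: 2*cos(3*sin(x)).


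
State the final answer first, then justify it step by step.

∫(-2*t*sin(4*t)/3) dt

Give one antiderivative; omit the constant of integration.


The answer is t*cos(4*t)/6 - sin(4*t)/24.
Step 1. Integrate ∫(-2*t*sin(4*t)/3) dt by parts with u = t, dv = (-2*sin(4*t)/3) dt, so v = cos(4*t)/6: now t*cos(4*t)/6 + ∫(-cos(4*t)/6) dt.
Step 2. Evaluate the standard form: now t*cos(4*t)/6 - sin(4*t)/24.
Answer: t*cos(4*t)/6 - sin(4*t)/24.


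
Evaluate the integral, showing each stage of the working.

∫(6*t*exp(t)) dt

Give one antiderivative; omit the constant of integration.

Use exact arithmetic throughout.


Step 1. Integrate ∫(6*t*exp(t)) dt by parts with u = t, dv = (6*exp(t)) dt, so v = 6*exp(t): now 6*t*exp(t) + ∫(-6*exp(t)) dt.
Step 2. Evaluate the standard form: now 6*t*exp(t) - 6*exp(t).
Answer: 6*t*exp(t) - 6*exp(t).


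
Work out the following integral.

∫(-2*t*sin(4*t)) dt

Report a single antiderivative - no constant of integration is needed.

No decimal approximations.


Answer: t*cos(4*t)/2 - sin(4*t)/8.


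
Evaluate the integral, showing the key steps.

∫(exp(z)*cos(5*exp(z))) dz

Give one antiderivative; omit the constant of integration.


Step 1. Substitute u = exp(z), turning ∫(exp(z)*cos(5*exp(z))) dz into ∫(cos(5*u)) du: now ∫(cos(5*u)) du.
Step 2. Evaluate the standard form: now sin(5*u)/5.
Step 3. Substitute back u = exp(z): now sin(5*exp(z))/5.
Answer: sin(5*exp(z))/5.


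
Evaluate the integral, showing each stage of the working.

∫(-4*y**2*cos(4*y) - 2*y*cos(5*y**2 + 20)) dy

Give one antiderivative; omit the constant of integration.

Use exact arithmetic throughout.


Step 1. Rewrite: now ∫(-2*y*cos(5*y**2 + 20)) dy + ∫(-4*y**2*cos(4*y)) dy.
Step 2. Substitute u = y**2 + 4, turning ∫(-2*y*cos(5*y**2 + 20)) dy into ∫(-cos(5*u)) du: now ∫(-4*y**2*cos(4*y)) dy + ∫(-cos(5*u)) du.
Step 3. Evaluate the standard form: now -sin(5*u)/5 + ∫(-4*y**2*cos(4*y)) dy.
Step 4. Substitute back u = y**2 + 4: now -sin(5*y**2 + 20)/5 + ∫(-4*y**2*cos(4*y)) dy.
Step 5. Integrate ∫(-4*y**2*cos(4*y)) dy by parts with u = y**2, dv = (-4*cos(4*y)) dy, so v = -sin(4*y): now -y**2*sin(4*y) - sin(5*y**2 + 20)/5 + ∫(2*y*sin(4*y)) dy.
Step 6. Integrate ∫(2*y*sin(4*y)) dy by parts with u = y, dv = (2*sin(4*y)) dy, so v = -cos(4*y)/2: now -y**2*sin(4*y) - y*cos(4*y)/2 - sin(5*y**2 + 20)/5 + ∫(cos(4*y)/2) dy.
Step 7. Evaluate the standard form: now -y**2*sin(4*y) - y*cos(4*y)/2 + sin(4*y)/8 - sin(5*y**2 + 20)/5.
Answer: -y**2*sin(4*y) - y*cos(4*y)/2 + sin(4*y)/8 - sin(5*y**2 + 20)/5.


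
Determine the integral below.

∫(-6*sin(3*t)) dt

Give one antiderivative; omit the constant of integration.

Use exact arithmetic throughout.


Answer: 2*cos(3*t).


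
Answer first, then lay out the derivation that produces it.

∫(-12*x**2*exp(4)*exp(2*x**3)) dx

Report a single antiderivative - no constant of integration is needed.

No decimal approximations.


The answer is -2*exp(2*x**3 + 4).
Step 1. Substitute u = x**3 + 2, turning ∫(-12*x**2*exp(4)*exp(2*x**3)) dx into ∫(-4*exp(2*u)) du: now ∫(-4*exp(2*u)) du.
Step 2. Evaluate the standard form: now -2*exp(2*u).
Step 3. Substitute back u = x**3 + 2: now -2*exp(2*x**3 + 4).
Answer: -2*exp(2*x**3 + 4).


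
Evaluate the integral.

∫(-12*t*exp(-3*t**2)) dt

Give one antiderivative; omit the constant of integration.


Answer: 2*exp(-3*t**2).


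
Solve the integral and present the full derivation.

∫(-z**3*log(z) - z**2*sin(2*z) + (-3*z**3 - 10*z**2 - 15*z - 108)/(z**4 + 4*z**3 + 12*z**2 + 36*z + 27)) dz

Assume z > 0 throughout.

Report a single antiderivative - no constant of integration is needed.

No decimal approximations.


Step 1. Rewrite: now ∫(-z**2*sin(2*z)) dz + ∫(-z**3*log(z)) dz + ∫((-3*z**3 - 10*z**2 - 15*z - 108)/(z**4 + 4*z**3 + 12*z**2 + 36*z + 27)) dz.
Step 2. Integrate ∫(-z**3*log(z)) dz by parts with u = log(z), dv = (-z**3) dz, so v = -z**4/4 [assuming z > 0]: now -z**4*log(z)/4 + ∫(z**3/4) dz + ∫(-z**2*sin(2*z)) dz + ∫((-3*z**3 - 10*z**2 - 15*z - 108)/(z**4 + 4*z**3 + 12*z**2 + 36*z + 27)) dz.
Step 3. Evaluate the standard form: now -z**4*log(z)/4 + z**4/16 + ∫(-z**2*sin(2*z)) dz + ∫((-3*z**3 - 10*z**2 - 15*z - 108)/(z**4 + 4*z**3 + 12*z**2 + 36*z + 27)) dz.
Step 4. Integrate ∫(-z**2*sin(2*z)) dz by parts with u = z**2, dv = (-sin(2*z)) dz, so v = cos(2*z)/2: now -z**4*log(z)/4 + z**4/16 + z**2*cos(2*z)/2 + ∫(-z*cos(2*z)) dz + ∫((-3*z**3 - 10*z**2 - 15*z - 108)/(z**4 + 4*z**3 + 12*z**2 + 36*z + 27)) dz.
Step 5. Integrate ∫(-z*cos(2*z)) dz by parts with u = z, dv = (-cos(2*z)) dz, so v = -sin(2*z)/2: now -z**4*log(z)/4 + z**4/16 + z**2*cos(2*z)/2 - z*sin(2*z)/2 + ∫((-3*z**3 - 10*z**2 - 15*z - 108)/(z**4 + 4*z**3 + 12*z**2 + 36*z + 27)) dz + ∫(sin(2*z)/2) dz.
Step 6. Evaluate the standard form: now -z**4*log(z)/4 + z**4/16 + z**2*cos(2*z)/2 - z*sin(2*z)/2 - cos(2*z)/4 + ∫((-3*z**3 - 10*z**2 - 15*z - 108)/(z**4 + 4*z**3 + 12*z**2 + 36*z + 27)) dz.
Step 7. Decompose ∫((-3*z**3 - 10*z**2 - 15*z - 108)/(z**4 + 4*z**3 + 12*z**2 + 36*z + 27)) dz by partial fractions, (-3*z**3 - 10*z**2 - 15*z - 108)/(z**4 + 4*z**3 + 12*z**2 + 36*z + 27) = 3/(z**2 + 9) + 2/(z + 3) - 5/(z + 1): now -z**4*log(z)/4 + z**4/16 + z**2*cos(2*z)/2 - z*sin(2*z)/2 - cos(2*z)/4 + ∫(-5/(z + 1)) dz + ∫(2/(z + 3)) dz + ∫(3/(z**2 + 9)) dz.
Step 8. Evaluate the standard form [assuming z > -1]: now -z**4*log(z)/4 + z**4/16 + z**2*cos(2*z)/2 - z*sin(2*z)/2 - 5*log(z + 1) - cos(2*z)/4 + ∫(2/(z + 3)) dz + ∫(3/(z**2 + 9)) dz.
Step 9. Evaluate the standard form [assuming z > -3]: now -z**4*log(z)/4 + z**4/16 + z**2*cos(2*z)/2 - z*sin(2*z)/2 - 5*log(z + 1) + 2*log(z + 3) - cos(2*z)/4 + ∫(3/(z**2 + 9)) dz.
Step 10. Evaluate the standard form: now -z**4*log(z)/4 + z**4/16 + z**2*cos(2*z)/2 - z*sin(2*z)/2 - 5*log(z + 1) + 2*log(z + 3) - cos(2*z)/4 + atan(z/3).
Answer: -z**4*log(z)/4 + z**4/16 + z**2*cos(2*z)/2 - z*sin(2*z)/2 - 5*log(z + 1) + 2*log(z + 3) - cos(2*z)/4 + atan(z/3).


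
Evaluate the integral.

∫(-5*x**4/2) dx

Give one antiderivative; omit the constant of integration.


Answer: -x**5/2.


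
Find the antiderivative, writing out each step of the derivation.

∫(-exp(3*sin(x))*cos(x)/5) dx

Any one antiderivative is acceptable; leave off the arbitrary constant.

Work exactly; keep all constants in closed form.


Step 1. Substitute u = sin(x), turning ∫(-exp(3*sin(x))*cos(x)/5) dx into ∫(-exp(3*u)/5) du: now ∫(-exp(3*u)/5) du.
Step 2. Evaluate the standard form: now -exp(3*u)/15.
Step 3. Substitute back u = sin(x): now -exp(3*sin(x))/15.
Answer: -exp(3*sin(x))/15.


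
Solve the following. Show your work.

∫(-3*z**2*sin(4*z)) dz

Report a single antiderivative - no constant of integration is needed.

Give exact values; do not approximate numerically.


Step 1. Integrate ∫(-3*z**2*sin(4*z)) dz by parts with u = z**2, dv = (-3*sin(4*z)) dz, so v = 3*cos(4*z)/4: now 3*z**2*cos(4*z)/4 + ∫(-3*z*cos(4*z)/2) dz.
Step 2. Integrate ∫(-3*z*cos(4*z)/2) dz by parts with u = z, dv = (-3*cos(4*z)/2) dz, so v = -3*sin(4*z)/8: now 3*z**2*cos(4*z)/4 - 3*z*sin(4*z)/8 + ∫(3*sin(4*z)/8) dz.
Step 3. Evaluate the standard form: now 3*z**2*cos(4*z)/4 - 3*z*sin(4*z)/8 - 3*cos(4*z)/32.
Answer: 3*z**2*cos(4*z)/4 - 3*z*sin(4*z)/8 - 3*cos(4*z)/32.


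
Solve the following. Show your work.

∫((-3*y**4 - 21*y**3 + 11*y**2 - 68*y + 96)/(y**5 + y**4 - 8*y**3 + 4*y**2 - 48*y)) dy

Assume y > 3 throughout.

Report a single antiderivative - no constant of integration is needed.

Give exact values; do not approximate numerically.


Step 1. Decompose ∫((-3*y**4 - 21*y**3 + 11*y**2 - 68*y + 96)/(y**5 + y**4 - 8*y**3 + 4*y**2 - 48*y)) dy by partial fractions, (-3*y**4 - 21*y**3 + 11*y**2 - 68*y + 96)/(y**5 + y**4 - 8*y**3 + 4*y**2 - 48*y) = -1/(y**2 + 4) + 2/(y + 4) - 3/(y - 3) - 2/y: now ∫(-2/y) dy + ∫(-3/(y - 3)) dy + ∫(2/(y + 4)) dy + ∫(-1/(y**2 + 4)) dy.
Step 2. Evaluate the standard form [assuming y > 0]: now -2*log(y) + ∫(-3/(y - 3)) dy + ∫(2/(y + 4)) dy + ∫(-1/(y**2 + 4)) dy.
Step 3. Evaluate the standard form [assuming y > 3]: now -2*log(y) - 3*log(y - 3) + ∫(2/(y + 4)) dy + ∫(-1/(y**2 + 4)) dy.
Step 4. Evaluate the standard form [assuming y > -4]: now -2*log(y) - 3*log(y - 3) + 2*log(y + 4) + ∫(-1/(y**2 + 4)) dy.
Step 5. Evaluate the standard form: now -2*log(y) - 3*log(y - 3) + 2*log(y + 4) - atan(y/2)/2.
Answer: -2*log(y) - 3*log(y - 3) + 2*log(y + 4) - atan(y/2)/2.


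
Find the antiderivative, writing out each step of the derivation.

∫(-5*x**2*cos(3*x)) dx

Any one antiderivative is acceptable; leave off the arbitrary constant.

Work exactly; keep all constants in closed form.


Step 1. Integrate ∫(-5*x**2*cos(3*x)) dx by parts with u = x**2, dv = (-5*cos(3*x)) dx, so v = -5*sin(3*x)/3: now -5*x**2*sin(3*x)/3 + ∫(10*x*sin(3*x)/3) dx.
Step 2. Integrate ∫(10*x*sin(3*x)/3) dx by parts with u = x, dv = (10*sin(3*x)/3) dx, so v = -10*cos(3*x)/9: now -5*x**2*sin(3*x)/3 - 10*x*cos(3*x)/9 + ∫(10*cos(3*x)/9) dx.
Step 3. Evaluate the standard form: now -5*x**2*sin(3*x)/3 - 10*x*cos(3*x)/9 + 10*sin(3*x)/27.
Answer: -5*x**2*sin(3*x)/3 - 10*x*cos(3*x)/9 + 10*sin(3*x)/27.


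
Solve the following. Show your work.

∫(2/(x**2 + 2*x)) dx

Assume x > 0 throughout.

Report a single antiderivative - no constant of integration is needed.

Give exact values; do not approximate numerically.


Step 1. Decompose ∫(2/(x**2 + 2*x)) dx by partial fractions, 2/(x**2 + 2*x) = -1/(x + 2) + 1/x: now ∫(1/x) dx + ∫(-1/(x + 2)) dx.
Step 2. Evaluate the standard form [assuming x > -2]: now -log(x + 2) + ∫(1/x) dx.
Step 3. Evaluate the standard form [assuming x > 0]: now log(x) - log(x + 2).
Answer: log(x) - log(x + 2).


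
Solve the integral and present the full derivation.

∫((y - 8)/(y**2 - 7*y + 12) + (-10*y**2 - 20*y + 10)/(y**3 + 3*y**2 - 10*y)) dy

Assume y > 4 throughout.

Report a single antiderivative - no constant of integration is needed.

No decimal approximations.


Step 1. Rewrite: now ∫((y - 8)/(y**2 - 7*y + 12)) dy + ∫((-10*y**2 - 20*y + 10)/(y**3 + 3*y**2 - 10*y)) dy.
Step 2. Decompose ∫((y - 8)/(y**2 - 7*y + 12)) dy by partial fractions, (y - 8)/(y**2 - 7*y + 12) = 5/(y - 3) - 4/(y - 4): now ∫((-10*y**2 - 20*y + 10)/(y**3 + 3*y**2 - 10*y)) dy + ∫(-4/(y - 4)) dy + ∫(5/(y - 3)) dy.
Step 3. Evaluate the standard form [assuming y > 4]: now -4*log(y - 4) + ∫((-10*y**2 - 20*y + 10)/(y**3 + 3*y**2 - 10*y)) dy + ∫(5/(y - 3)) dy.
Step 4. Evaluate the standard form [assuming y > 3]: now -4*log(y - 4) + 5*log(y - 3) + ∫((-10*y**2 - 20*y + 10)/(y**3 + 3*y**2 - 10*y)) dy.
Step 5. Decompose ∫((-10*y**2 - 20*y + 10)/(y**3 + 3*y**2 - 10*y)) dy by partial fractions, (-10*y**2 - 20*y + 10)/(y**3 + 3*y**2 - 10*y) = -4/(y + 5) - 5/(y - 2) - 1/y: now -4*log(y - 4) + 5*log(y - 3) + ∫(-1/y) dy + ∫(-5/(y - 2)) dy + ∫(-4/(y + 5)) dy.
Step 6. Evaluate the standard form [assuming y > 0]: now -log(y) - 4*log(y - 4) + 5*log(y - 3) + ∫(-5/(y - 2)) dy + ∫(-4/(y + 5)) dy.
Step 7. Evaluate the standard form [assuming y > -5]: now -log(y) - 4*log(y - 4) + 5*log(y - 3) - 4*log(y + 5) + ∫(-5/(y - 2)) dy.
Step 8. Evaluate the standard form [assuming y > 2]: now -log(y) - 4*log(y - 4) + 5*log(y - 3) - 5*log(y - 2) - 4*log(y + 5).
Answer: -log(y) - 4*log(y - 4) + 5*log(y - 3) - 5*log(y - 2) - 4*log(y + 5).


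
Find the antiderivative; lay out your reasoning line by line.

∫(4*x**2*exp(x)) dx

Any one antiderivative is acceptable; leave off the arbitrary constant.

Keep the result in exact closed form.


Step 1. Integrate ∫(4*x**2*exp(x)) dx by parts with u = x**2, dv = (4*exp(x)) dx, so v = 4*exp(x): now 4*x**2*exp(x) + ∫(-8*x*exp(x)) dx.
Step 2. Integrate ∫(-8*x*exp(x)) dx by parts with u = x, dv = (-8*exp(x)) dx, so v = -8*exp(x): now 4*x**2*exp(x) - 8*x*exp(x) + ∫(8*exp(x)) dx.
Step 3. Evaluate the standard form: now 4*x**2*exp(x) - 8*x*exp(x) + 8*exp(x).
Answer: 4*x**2*exp(x) - 8*x*exp(x) + 8*exp(x).


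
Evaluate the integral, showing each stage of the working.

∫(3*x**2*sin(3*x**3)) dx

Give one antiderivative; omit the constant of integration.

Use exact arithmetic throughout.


Step 1. Substitute u = x**3, turning ∫(3*x**2*sin(3*x**3)) dx into ∫(sin(3*u)) du: now ∫(sin(3*u)) du.
Step 2. Evaluate the standard form: now -cos(3*u)/3.
Step 3. Substitute back u = x**3: now -cos(3*x**3)/3.
Answer: -cos(3*x**3)/3.


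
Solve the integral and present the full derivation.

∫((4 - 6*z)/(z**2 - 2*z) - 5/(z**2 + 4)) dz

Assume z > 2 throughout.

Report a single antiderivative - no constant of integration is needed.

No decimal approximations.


Step 1. Rewrite: now ∫((4 - 6*z)/(z**2 - 2*z)) dz + ∫(-5/(z**2 + 4)) dz.
Step 2. Decompose ∫((4 - 6*z)/(z**2 - 2*z)) dz by partial fractions, (4 - 6*z)/(z**2 - 2*z) = -4/(z - 2) - 2/z: now ∫(-2/z) dz + ∫(-4/(z - 2)) dz + ∫(-5/(z**2 + 4)) dz.
Step 3. Evaluate the standard form [assuming z > 0]: now -2*log(z) + ∫(-4/(z - 2)) dz + ∫(-5/(z**2 + 4)) dz.
Step 4. Evaluate the standard form [assuming z > 2]: now -2*log(z) - 4*log(z - 2) + ∫(-5/(z**2 + 4)) dz.
Step 5. Evaluate the standard form: now -2*log(z) - 4*log(z - 2) - 5*atan(z/2)/2.
Answer: -2*log(z) - 4*log(z - 2) - 5*atan(z/2)/2.


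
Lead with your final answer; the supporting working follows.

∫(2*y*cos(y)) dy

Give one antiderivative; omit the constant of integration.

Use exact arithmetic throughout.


The answer is 2*y*sin(y) + 2*cos(y).
Step 1. Integrate ∫(2*y*cos(y)) dy by parts with u = y, dv = (2*cos(y)) dy, so v = 2*sin(y): now 2*y*sin(y) + ∫(-2*sin(y)) dy.
Step 2. Evaluate the standard form: now 2*y*sin(y) + 2*cos(y).
Answer: 2*y*sin(y) + 2*cos(y).


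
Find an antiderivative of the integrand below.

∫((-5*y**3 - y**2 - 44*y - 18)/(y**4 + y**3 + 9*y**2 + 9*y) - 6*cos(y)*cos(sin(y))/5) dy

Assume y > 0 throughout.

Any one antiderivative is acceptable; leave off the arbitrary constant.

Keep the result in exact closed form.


Answer: -2*log(y) - 3*log(y + 1) - 6*sin(sin(y))/5 + atan(y/3)/3.


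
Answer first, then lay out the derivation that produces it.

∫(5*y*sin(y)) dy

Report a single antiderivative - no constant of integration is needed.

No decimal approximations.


The answer is -5*y*cos(y) + 5*sin(y).
Step 1. Integrate ∫(5*y*sin(y)) dy by parts with u = y, dv = (5*sin(y)) dy, so v = -5*cos(y): now -5*y*cos(y) + ∫(5*cos(y)) dy.
Step 2. Evaluate the standard form: now -5*y*cos(y) + 5*sin(y).
Answer: -5*y*cos(y) + 5*sin(y).


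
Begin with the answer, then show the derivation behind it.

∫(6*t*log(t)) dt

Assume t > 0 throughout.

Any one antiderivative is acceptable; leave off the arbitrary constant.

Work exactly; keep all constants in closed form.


The answer is 3*t**2*log(t) - 3*t**2/2.
Step 1. Integrate ∫(6*t*log(t)) dt by parts with u = log(t), dv = (6*t) dt, so v = 3*t**2 [assuming t > 0]: now 3*t**2*log(t) + ∫(-3*t) dt.
Step 2. Evaluate the standard form: now 3*t**2*log(t) - 3*t**2/2.
Answer: 3*t**2*log(t) - 3*t**2/2.


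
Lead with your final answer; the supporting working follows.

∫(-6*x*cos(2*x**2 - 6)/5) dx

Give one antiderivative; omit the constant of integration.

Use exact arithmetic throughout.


The answer is -3*sin(2*x**2 - 6)/10.
Step 1. Substitute u = x**2 - 3, turning ∫(-6*x*cos(2*x**2 - 6)/5) dx into ∫(-3*cos(2*u)/5) du: now ∫(-3*cos(2*u)/5) du.
Step 2. Evaluate the standard form: now -3*sin(2*u)/10.
Step 3. Substitute back u = x**2 - 3: now -3*sin(2*x**2 - 6)/10.
Answer: -3*sin(2*x**2 - 6)/10.


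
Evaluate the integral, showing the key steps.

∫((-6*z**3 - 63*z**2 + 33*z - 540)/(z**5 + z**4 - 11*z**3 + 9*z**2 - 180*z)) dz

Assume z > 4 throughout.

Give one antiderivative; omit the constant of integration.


Step 1. Decompose ∫((-6*z**3 - 63*z**2 + 33*z - 540)/(z**5 + z**4 - 11*z**3 + 9*z**2 - 180*z)) dz by partial fractions, (-6*z**3 - 63*z**2 + 33*z - 540)/(z**5 + z**4 - 11*z**3 + 9*z**2 - 180*z) = -3/(z**2 + 9) - 1/(z + 5) - 2/(z - 4) + 3/z: now ∫(3/z) dz + ∫(-2/(z - 4)) dz + ∫(-1/(z + 5)) dz + ∫(-3/(z**2 + 9)) dz.
Step 2. Evaluate the standard form [assuming z > 4]: now -2*log(z - 4) + ∫(3/z) dz + ∫(-1/(z + 5)) dz + ∫(-3/(z**2 + 9)) dz.
Step 3. Evaluate the standard form [assuming z > 0]: now 3*log(z) - 2*log(z - 4) + ∫(-1/(z + 5)) dz + ∫(-3/(z**2 + 9)) dz.
Step 4. Evaluate the standard form [assuming z > -5]: now 3*log(z) - 2*log(z - 4) - log(z + 5) + ∫(-3/(z**2 + 9)) dz.
Step 5. Evaluate the standard form: now 3*log(z) - 2*log(z - 4) - log(z + 5) - atan(z/3).
Answer: 3*log(z) - 2*log(z - 4) - log(z + 5) - atan(z/3).


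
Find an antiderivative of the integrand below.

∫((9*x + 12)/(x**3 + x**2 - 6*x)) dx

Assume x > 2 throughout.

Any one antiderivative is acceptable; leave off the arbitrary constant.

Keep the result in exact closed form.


Answer: -2*log(x) + 3*log(x - 2) - log(x + 3).


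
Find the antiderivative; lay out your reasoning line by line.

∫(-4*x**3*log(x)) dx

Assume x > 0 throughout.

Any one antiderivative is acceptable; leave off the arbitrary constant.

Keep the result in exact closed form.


Step 1. Integrate ∫(-4*x**3*log(x)) dx by parts with u = log(x), dv = (-4*x**3) dx, so v = -x**4 [assuming x > 0]: now -x**4*log(x) + ∫(x**3) dx.
Step 2. Evaluate the standard form: now -x**4*log(x) + x**4/4.
Answer: -x**4*log(x) + x**4/4.


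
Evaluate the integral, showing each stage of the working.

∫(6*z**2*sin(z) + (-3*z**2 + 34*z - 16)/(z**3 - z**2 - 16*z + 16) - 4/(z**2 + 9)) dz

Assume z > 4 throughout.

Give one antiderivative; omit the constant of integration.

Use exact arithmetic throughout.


Step 1. Rewrite: now ∫(6*z**2*sin(z)) dz + ∫((-3*z**2 + 34*z - 16)/(z**3 - z**2 - 16*z + 16)) dz + ∫(-4/(z**2 + 9)) dz.
Step 2. Integrate ∫(6*z**2*sin(z)) dz by parts with u = z**2, dv = (6*sin(z)) dz, so v = -6*cos(z): now -6*z**2*cos(z) + ∫(12*z*cos(z)) dz + ∫((-3*z**2 + 34*z - 16)/(z**3 - z**2 - 16*z + 16)) dz + ∫(-4/(z**2 + 9)) dz.
Step 3. Integrate ∫(12*z*cos(z)) dz by parts with u = z, dv = (12*cos(z)) dz, so v = 12*sin(z): now -6*z**2*cos(z) + 12*z*sin(z) + ∫((-3*z**2 + 34*z - 16)/(z**3 - z**2 - 16*z + 16)) dz + ∫(-4/(z**2 + 9)) dz + ∫(-12*sin(z)) dz.
Step 4. Evaluate the standard form: now -6*z**2*cos(z) + 12*z*sin(z) + 12*cos(z) + ∫((-3*z**2 + 34*z - 16)/(z**3 - z**2 - 16*z + 16)) dz + ∫(-4/(z**2 + 9)) dz.
Step 5. Decompose ∫((-3*z**2 + 34*z - 16)/(z**3 - z**2 - 16*z + 16)) dz by partial fractions, (-3*z**2 + 34*z - 16)/(z**3 - z**2 - 16*z + 16) = -5/(z + 4) - 1/(z - 1) + 3/(z - 4): now -6*z**2*cos(z) + 12*z*sin(z) + 12*cos(z) + ∫(3/(z - 4)) dz + ∫(-1/(z - 1)) dz + ∫(-5/(z + 4)) dz + ∫(-4/(z**2 + 9)) dz.
Step 6. Evaluate the standard form [assuming z > 1]: now -6*z**2*cos(z) + 12*z*sin(z) - log(z - 1) + 12*cos(z) + ∫(3/(z - 4)) dz + ∫(-5/(z + 4)) dz + ∫(-4/(z**2 + 9)) dz.
Step 7. Evaluate the standard form [assuming z > 4]: now -6*z**2*cos(z) + 12*z*sin(z) + 3*log(z - 4) - log(z - 1) + 12*cos(z) + ∫(-5/(z + 4)) dz + ∫(-4/(z**2 + 9)) dz.
Step 8. Evaluate the standard form [assuming z > -4]: now -6*z**2*cos(z) + 12*z*sin(z) + 3*log(z - 4) - log(z - 1) - 5*log(z + 4) + 12*cos(z) + ∫(-4/(z**2 + 9)) dz.
Step 9. Evaluate the standard form: now -6*z**2*cos(z) + 12*z*sin(z) + 3*log(z - 4) - log(z - 1) - 5*log(z + 4) + 12*cos(z) - 4*atan(z/3)/3.
Answer: -6*z**2*cos(z) + 12*z*sin(z) + 3*log(z - 4) - log(z - 1) - 5*log(z + 4) + 12*cos(z) - 4*atan(z/3)/3.


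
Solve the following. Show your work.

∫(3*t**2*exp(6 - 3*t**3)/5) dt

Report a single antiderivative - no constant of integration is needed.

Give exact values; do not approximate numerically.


Step 1. Substitute u = t**3 - 2, turning ∫(3*t**2*exp(6 - 3*t**3)/5) dt into ∫(exp(-3*u)/5) du: now ∫(exp(-3*u)/5) du.
Step 2. Evaluate the standard form: now -exp(-3*u)/15.
Step 3. Substitute back u = t**3 - 2: now -exp(6 - 3*t**3)/15.
Answer: -exp(6 - 3*t**3)/15.


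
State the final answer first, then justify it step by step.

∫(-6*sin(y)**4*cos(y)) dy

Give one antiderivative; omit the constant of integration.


The answer is -6*sin(y)**5/5.
Step 1. Substitute u = sin(y), turning ∫(-6*sin(y)**4*cos(y)) dy into ∫(-6*u**4) du: now ∫(-6*u**4) du.
Step 2. Evaluate the standard form: now -6*u**5/5.
Step 3. Substitute back u = sin(y): now -6*sin(y)**5/5.
Answer: -6*sin(y)**5/5.


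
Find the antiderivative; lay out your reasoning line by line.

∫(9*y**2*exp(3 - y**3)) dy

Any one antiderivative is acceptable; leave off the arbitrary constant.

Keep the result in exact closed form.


Step 1. Substitute u = y**3 - 3, turning ∫(9*y**2*exp(3 - y**3)) dy into ∫(3*exp(-u)) du: now ∫(3*exp(-u)) du.
Step 2. Evaluate the standard form: now -3*exp(-u).
Step 3. Substitute back u = y**3 - 3: now -3*exp(3 - y**3).
Answer: -3*exp(3 - y**3).


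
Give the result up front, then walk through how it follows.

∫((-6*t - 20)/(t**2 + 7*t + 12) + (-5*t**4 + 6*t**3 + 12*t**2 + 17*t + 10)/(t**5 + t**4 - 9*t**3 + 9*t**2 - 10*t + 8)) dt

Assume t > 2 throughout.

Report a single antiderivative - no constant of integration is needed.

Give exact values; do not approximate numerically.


The answer is 2*log(t - 2) - 4*log(t - 1) - 2*log(t + 3) - 7*log(t + 4) - atan(t).
Step 1. Rewrite: now ∫((-6*t - 20)/(t**2 + 7*t + 12)) dt + ∫((-5*t**4 + 6*t**3 + 12*t**2 + 17*t + 10)/(t**5 + t**4 - 9*t**3 + 9*t**2 - 10*t + 8)) dt.
Step 2. Decompose ∫((-5*t**4 + 6*t**3 + 12*t**2 + 17*t + 10)/(t**5 + t**4 - 9*t**3 + 9*t**2 - 10*t + 8)) dt by partial fractions, (-5*t**4 + 6*t**3 + 12*t**2 + 17*t + 10)/(t**5 + t**4 - 9*t**3 + 9*t**2 - 10*t + 8) = -1/(t**2 + 1) - 3/(t + 4) - 4/(t - 1) + 2/(t - 2): now ∫((-6*t - 20)/(t**2 + 7*t + 12)) dt + ∫(2/(t - 2)) dt + ∫(-4/(t - 1)) dt + ∫(-3/(t + 4)) dt + ∫(-1/(t**2 + 1)) dt.
Step 3. Evaluate the standard form [assuming t > 2]: now 2*log(t - 2) + ∫((-6*t - 20)/(t**2 + 7*t + 12)) dt + ∫(-4/(t - 1)) dt + ∫(-3/(t + 4)) dt + ∫(-1/(t**2 + 1)) dt.
Step 4. Evaluate the standard form [assuming t > 1]: now 2*log(t - 2) - 4*log(t - 1) + ∫((-6*t - 20)/(t**2 + 7*t + 12)) dt + ∫(-3/(t + 4)) dt + ∫(-1/(t**2 + 1)) dt.
Step 5. Evaluate the standard form [assuming t > -4]: now 2*log(t - 2) - 4*log(t - 1) - 3*log(t + 4) + ∫((-6*t - 20)/(t**2 + 7*t + 12)) dt + ∫(-1/(t**2 + 1)) dt.
Step 6. Evaluate the standard form: now 2*log(t - 2) - 4*log(t - 1) - 3*log(t + 4) - atan(t) + ∫((-6*t - 20)/(t**2 + 7*t + 12)) dt.
Step 7. Decompose ∫((-6*t - 20)/(t**2 + 7*t + 12)) dt by partial fractions, (-6*t - 20)/(t**2 + 7*t + 12) = -4/(t + 4) - 2/(t + 3): now 2*log(t - 2) - 4*log(t - 1) - 3*log(t + 4) - atan(t) + ∫(-2/(t + 3)) dt + ∫(-4/(t + 4)) dt.
Step 8. Evaluate the standard form [assuming t > -4]: now 2*log(t - 2) - 4*log(t - 1) - 7*log(t + 4) - atan(t) + ∫(-2/(t + 3)) dt.
Step 9. Evaluate the standard form [assuming t > -3]: now 2*log(t - 2) - 4*log(t - 1) - 2*log(t + 3) - 7*log(t + 4) - atan(t).
Answer: 2*log(t - 2) - 4*log(t - 1) - 2*log(t + 3) - 7*log(t + 4) - atan(t).


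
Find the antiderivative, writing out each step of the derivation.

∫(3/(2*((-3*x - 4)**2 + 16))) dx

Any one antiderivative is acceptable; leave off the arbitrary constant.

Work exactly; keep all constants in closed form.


Step 1. Substitute u = -3*x - 4, turning ∫(3/(2*((-3*x - 4)**2 + 16))) dx into ∫(-1/(2*(u**2 + 16))) du: now ∫(-1/(2*(u**2 + 16))) du.
Step 2. Evaluate the standard form: now -atan(u/4)/8.
Step 3. Substitute back u = -3*x - 4: now atan(3*x/4 + 1)/8.
Answer: atan(3*x/4 + 1)/8.


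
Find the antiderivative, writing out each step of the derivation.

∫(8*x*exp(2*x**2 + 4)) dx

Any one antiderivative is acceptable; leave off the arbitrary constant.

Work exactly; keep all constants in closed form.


Step 1. Substitute u = x**2 + 2, turning ∫(8*x*exp(2*x**2 + 4)) dx into ∫(4*exp(2*u)) du: now ∫(4*exp(2*u)) du.
Step 2. Evaluate the standard form: now 2*exp(2*u).
Step 3. Substitute back u = x**2 + 2: now 2*exp(2*x**2 + 4).
Answer: 2*exp(2*x**2 + 4).


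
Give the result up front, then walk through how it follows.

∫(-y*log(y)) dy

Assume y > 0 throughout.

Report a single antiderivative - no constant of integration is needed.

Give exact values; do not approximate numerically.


The answer is -y**2*log(y)/2 + y**2/4.
Step 1. Integrate ∫(-y*log(y)) dy by parts with u = log(y), dv = (-y) dy, so v = -y**2/2 [assuming y > 0]: now -y**2*log(y)/2 + ∫(y/2) dy.
Step 2. Evaluate the standard form: now -y**2*log(y)/2 + y**2/4.
Answer: -y**2*log(y)/2 + y**2/4.


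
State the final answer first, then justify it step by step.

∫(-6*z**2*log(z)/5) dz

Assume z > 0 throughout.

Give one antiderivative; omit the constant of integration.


The answer is -2*z**3*log(z)/5 + 2*z**3/15.
Step 1. Integrate ∫(-6*z**2*log(z)/5) dz by parts with u = log(z), dv = (-6*z**2/5) dz, so v = -2*z**3/5 [assuming z > 0]: now -2*z**3*log(z)/5 + ∫(2*z**2/5) dz.
Step 2. Evaluate the standard form: now -2*z**3*log(z)/5 + 2*z**3/15.
Answer: -2*z**3*log(z)/5 + 2*z**3/15.


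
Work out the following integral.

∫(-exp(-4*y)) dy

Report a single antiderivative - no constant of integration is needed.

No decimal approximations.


Answer: exp(-4*y)/4.


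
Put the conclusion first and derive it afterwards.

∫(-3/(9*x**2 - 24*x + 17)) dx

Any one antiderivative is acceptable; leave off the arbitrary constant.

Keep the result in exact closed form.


The answer is -atan(3*x - 4).
Step 1. Substitute u = 3*x - 4, turning ∫(-3/(9*x**2 - 24*x + 17)) dx into ∫(-1/(u**2 + 1)) du: now ∫(-1/(u**2 + 1)) du.
Step 2. Evaluate the standard form: now -atan(u).
Step 3. Substitute back u = 3*x - 4: now -atan(3*x - 4).
Answer: -atan(3*x - 4).


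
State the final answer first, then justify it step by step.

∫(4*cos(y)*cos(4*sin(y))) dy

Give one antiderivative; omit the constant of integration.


The answer is sin(4*sin(y)).
Step 1. Substitute u = sin(y), turning ∫(4*cos(y)*cos(4*sin(y))) dy into ∫(4*cos(4*u)) du: now ∫(4*cos(4*u)) du.
Step 2. Evaluate the standard form: now sin(4*u).
Step 3. Substitute back u = sin(y): now sin(4*sin(y)).
Answer: sin(4*sin(y)).


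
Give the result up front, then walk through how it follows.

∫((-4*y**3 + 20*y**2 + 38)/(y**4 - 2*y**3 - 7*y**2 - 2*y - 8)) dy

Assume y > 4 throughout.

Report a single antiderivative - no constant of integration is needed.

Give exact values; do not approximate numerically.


The answer is log(y - 4) - 5*log(y + 2) - 2*atan(y).
Step 1. Decompose ∫((-4*y**3 + 20*y**2 + 38)/(y**4 - 2*y**3 - 7*y**2 - 2*y - 8)) dy by partial fractions, (-4*y**3 + 20*y**2 + 38)/(y**4 - 2*y**3 - 7*y**2 - 2*y - 8) = -2/(y**2 + 1) - 5/(y + 2) + 1/(y - 4): now ∫(1/(y - 4)) dy + ∫(-5/(y + 2)) dy + ∫(-2/(y**2 + 1)) dy.
Step 2. Evaluate the standard form [assuming y > 4]: now log(y - 4) + ∫(-5/(y + 2)) dy + ∫(-2/(y**2 + 1)) dy.
Step 3. Evaluate the standard form [assuming y > -2]: now log(y - 4) - 5*log(y + 2) + ∫(-2/(y**2 + 1)) dy.
Step 4. Evaluate the standard form: now log(y - 4) - 5*log(y + 2) - 2*atan(y).
Answer: log(y - 4) - 5*log(y + 2) - 2*atan(y).


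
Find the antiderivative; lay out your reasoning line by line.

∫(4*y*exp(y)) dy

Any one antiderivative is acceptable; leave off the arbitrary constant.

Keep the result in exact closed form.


Step 1. Integrate ∫(4*y*exp(y)) dy by parts with u = y, dv = (4*exp(y)) dy, so v = 4*exp(y): now 4*y*exp(y) + ∫(-4*exp(y)) dy.
Step 2. Evaluate the standard form: now 4*y*exp(y) - 4*exp(y).
Answer: 4*y*exp(y) - 4*exp(y).


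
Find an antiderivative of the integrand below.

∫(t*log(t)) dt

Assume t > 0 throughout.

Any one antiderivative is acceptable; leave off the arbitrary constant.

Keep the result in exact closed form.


Answer: t**2*log(t)/2 - t**2/4.


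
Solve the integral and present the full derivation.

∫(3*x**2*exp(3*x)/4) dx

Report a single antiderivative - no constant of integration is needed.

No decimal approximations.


Step 1. Integrate ∫(3*x**2*exp(3*x)/4) dx by parts with u = x**2, dv = (3*exp(3*x)/4) dx, so v = exp(3*x)/4: now x**2*exp(3*x)/4 + ∫(-x*exp(3*x)/2) dx.
Step 2. Integrate ∫(-x*exp(3*x)/2) dx by parts with u = x, dv = (-exp(3*x)/2) dx, so v = -exp(3*x)/6: now x**2*exp(3*x)/4 - x*exp(3*x)/6 + ∫(exp(3*x)/6) dx.
Step 3. Evaluate the standard form: now x**2*exp(3*x)/4 - x*exp(3*x)/6 + exp(3*x)/18.
Answer: x**2*exp(3*x)/4 - x*exp(3*x)/6 + exp(3*x)/18.


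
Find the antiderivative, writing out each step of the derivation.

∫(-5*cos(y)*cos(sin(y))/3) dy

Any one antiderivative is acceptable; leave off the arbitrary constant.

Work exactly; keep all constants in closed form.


Step 1. Substitute u = sin(y), turning ∫(-5*cos(y)*cos(sin(y))/3) dy into ∫(-5*cos(u)/3) du: now ∫(-5*cos(u)/3) du.
Step 2. Evaluate the standard form: now -5*sin(u)/3.
Step 3. Substitute back u = sin(y): now -5*sin(sin(y))/3.
Answer: -5*sin(sin(y))/3.


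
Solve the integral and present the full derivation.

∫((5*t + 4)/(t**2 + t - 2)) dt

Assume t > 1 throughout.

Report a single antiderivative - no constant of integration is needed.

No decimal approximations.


Step 1. Decompose ∫((5*t + 4)/(t**2 + t - 2)) dt by partial fractions, (5*t + 4)/(t**2 + t - 2) = 2/(t + 2) + 3/(t - 1): now ∫(3/(t - 1)) dt + ∫(2/(t + 2)) dt.
Step 2. Evaluate the standard form [assuming t > -2]: now 2*log(t + 2) + ∫(3/(t - 1)) dt.
Step 3. Evaluate the standard form [assuming t > 1]: now 3*log(t - 1) + 2*log(t + 2).
Answer: 3*log(t - 1) + 2*log(t + 2).


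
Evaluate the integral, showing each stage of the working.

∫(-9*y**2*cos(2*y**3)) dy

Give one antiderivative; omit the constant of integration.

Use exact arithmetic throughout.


Step 1. Substitute u = y**3, turning ∫(-9*y**2*cos(2*y**3)) dy into ∫(-3*cos(2*u)) du: now ∫(-3*cos(2*u)) du.
Step 2. Evaluate the standard form: now -3*sin(2*u)/2.
Step 3. Substitute back u = y**3: now -3*sin(2*y**3)/2.
Answer: -3*sin(2*y**3)/2.


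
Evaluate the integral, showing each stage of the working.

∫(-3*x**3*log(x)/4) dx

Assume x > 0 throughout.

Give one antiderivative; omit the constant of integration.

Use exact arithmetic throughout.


Step 1. Integrate ∫(-3*x**3*log(x)/4) dx by parts with u = log(x), dv = (-3*x**3/4) dx, so v = -3*x**4/16 [assuming x > 0]: now -3*x**4*log(x)/16 + ∫(3*x**3/16) dx.
Step 2. Evaluate the standard form: now -3*x**4*log(x)/16 + 3*x**4/64.
Answer: -3*x**4*log(x)/16 + 3*x**4/64.


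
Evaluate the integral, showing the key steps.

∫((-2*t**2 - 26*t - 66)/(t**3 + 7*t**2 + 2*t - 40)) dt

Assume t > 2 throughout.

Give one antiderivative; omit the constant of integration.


Step 1. Decompose ∫((-2*t**2 - 26*t - 66)/(t**3 + 7*t**2 + 2*t - 40)) dt by partial fractions, (-2*t**2 - 26*t - 66)/(t**3 + 7*t**2 + 2*t - 40) = 2/(t + 5) - 1/(t + 4) - 3/(t - 2): now ∫(-3/(t - 2)) dt + ∫(-1/(t + 4)) dt + ∫(2/(t + 5)) dt.
Step 2. Evaluate the standard form [assuming t > 2]: now -3*log(t - 2) + ∫(-1/(t + 4)) dt + ∫(2/(t + 5)) dt.
Step 3. Evaluate the standard form [assuming t > -4]: now -3*log(t - 2) - log(t + 4) + ∫(2/(t + 5)) dt.
Step 4. Evaluate the standard form [assuming t > -5]: now -3*log(t - 2) - log(t + 4) + 2*log(t + 5).
Answer: -3*log(t - 2) - log(t + 4) + 2*log(t + 5).


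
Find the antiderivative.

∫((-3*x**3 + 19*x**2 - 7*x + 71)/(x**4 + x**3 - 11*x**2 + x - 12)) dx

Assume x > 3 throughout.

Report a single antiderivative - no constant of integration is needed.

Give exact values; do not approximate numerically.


Answer: 2*log(x - 3) - 5*log(x + 4) - 4*atan(x).


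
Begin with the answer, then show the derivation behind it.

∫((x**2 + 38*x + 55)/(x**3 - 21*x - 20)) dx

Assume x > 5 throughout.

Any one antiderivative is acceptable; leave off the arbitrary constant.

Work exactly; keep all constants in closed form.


The answer is 5*log(x - 5) - log(x + 1) - 3*log(x + 4).
Step 1. Decompose ∫((x**2 + 38*x + 55)/(x**3 - 21*x - 20)) dx by partial fractions, (x**2 + 38*x + 55)/(x**3 - 21*x - 20) = -3/(x + 4) - 1/(x + 1) + 5/(x - 5): now ∫(5/(x - 5)) dx + ∫(-1/(x + 1)) dx + ∫(-3/(x + 4)) dx.
Step 2. Evaluate the standard form [assuming x > -1]: now -log(x + 1) + ∫(5/(x - 5)) dx + ∫(-3/(x + 4)) dx.
Step 3. Evaluate the standard form [assuming x > -4]: now -log(x + 1) - 3*log(x + 4) + ∫(5/(x - 5)) dx.
Step 4. Evaluate the standard form [assuming x > 5]: now 5*log(x - 5) - log(x + 1) - 3*log(x + 4).
Answer: 5*log(x - 5) - log(x + 1) - 3*log(x + 4).


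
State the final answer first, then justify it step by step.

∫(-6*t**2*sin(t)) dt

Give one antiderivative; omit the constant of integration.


The answer is 6*t**2*cos(t) - 12*t*sin(t) - 12*cos(t).
Step 1. Integrate ∫(-6*t**2*sin(t)) dt by parts with u = t**2, dv = (-6*sin(t)) dt, so v = 6*cos(t): now 6*t**2*cos(t) + ∫(-12*t*cos(t)) dt.
Step 2. Integrate ∫(-12*t*cos(t)) dt by parts with u = t, dv = (-12*cos(t)) dt, so v = -12*sin(t): now 6*t**2*cos(t) - 12*t*sin(t) + ∫(12*sin(t)) dt.
Step 3. Evaluate the standard form: now 6*t**2*cos(t) - 12*t*sin(t) - 12*cos(t).
Answer: 6*t**2*cos(t) - 12*t*sin(t) - 12*cos(t).


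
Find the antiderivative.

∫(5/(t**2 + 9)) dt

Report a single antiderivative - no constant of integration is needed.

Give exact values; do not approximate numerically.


Answer: 5*atan(t/3)/3.


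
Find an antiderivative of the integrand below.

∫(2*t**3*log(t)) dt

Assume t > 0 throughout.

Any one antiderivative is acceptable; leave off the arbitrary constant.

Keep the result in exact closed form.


Answer: t**4*log(t)/2 - t**4/8.


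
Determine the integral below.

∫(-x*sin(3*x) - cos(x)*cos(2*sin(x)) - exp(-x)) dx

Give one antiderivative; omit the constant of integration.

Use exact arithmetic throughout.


Answer: x*cos(3*x)/3 - sin(3*x)/9 - sin(2*sin(x))/2 + exp(-x).


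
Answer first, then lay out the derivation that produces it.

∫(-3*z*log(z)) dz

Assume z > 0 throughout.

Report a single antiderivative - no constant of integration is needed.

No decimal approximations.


The answer is -3*z**2*log(z)/2 + 3*z**2/4.
Step 1. Integrate ∫(-3*z*log(z)) dz by parts with u = log(z), dv = (-3*z) dz, so v = -3*z**2/2 [assuming z > 0]: now -3*z**2*log(z)/2 + ∫(3*z/2) dz.
Step 2. Evaluate the standard form: now -3*z**2*log(z)/2 + 3*z**2/4.
Answer: -3*z**2*log(z)/2 + 3*z**2/4.


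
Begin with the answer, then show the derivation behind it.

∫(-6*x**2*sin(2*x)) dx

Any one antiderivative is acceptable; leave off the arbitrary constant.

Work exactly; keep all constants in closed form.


The answer is 3*x**2*cos(2*x) - 3*x*sin(2*x) - 3*cos(2*x)/2.
Step 1. Integrate ∫(-6*x**2*sin(2*x)) dx by parts with u = x**2, dv = (-6*sin(2*x)) dx, so v = 3*cos(2*x): now 3*x**2*cos(2*x) + ∫(-6*x*cos(2*x)) dx.
Step 2. Integrate ∫(-6*x*cos(2*x)) dx by parts with u = x, dv = (-6*cos(2*x)) dx, so v = -3*sin(2*x): now 3*x**2*cos(2*x) - 3*x*sin(2*x) + ∫(3*sin(2*x)) dx.
Step 3. Evaluate the standard form: now 3*x**2*cos(2*x) - 3*x*sin(2*x) - 3*cos(2*x)/2.
Answer: 3*x**2*cos(2*x) - 3*x*sin(2*x) - 3*cos(2*x)/2.


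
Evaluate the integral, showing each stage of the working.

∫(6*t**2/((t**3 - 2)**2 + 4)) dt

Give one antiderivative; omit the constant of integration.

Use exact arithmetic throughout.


Step 1. Substitute u = t**3 - 2, turning ∫(6*t**2/((t**3 - 2)**2 + 4)) dt into ∫(2/(u**2 + 4)) du: now ∫(2/(u**2 + 4)) du.
Step 2. Evaluate the standard form: now atan(u/2).
Step 3. Substitute back u = t**3 - 2: now atan(t**3/2 - 1).
Answer: atan(t**3/2 - 1).


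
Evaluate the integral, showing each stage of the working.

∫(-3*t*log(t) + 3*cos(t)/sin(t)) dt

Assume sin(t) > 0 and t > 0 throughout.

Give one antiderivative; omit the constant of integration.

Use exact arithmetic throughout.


Step 1. Rewrite: now ∫(-3*t*log(t)) dt + ∫(3*cos(t)/sin(t)) dt.
Step 2. Integrate ∫(-3*t*log(t)) dt by parts with u = log(t), dv = (-3*t) dt, so v = -3*t**2/2 [assuming t > 0]: now -3*t**2*log(t)/2 + ∫(3*t/2) dt + ∫(3*cos(t)/sin(t)) dt.
Step 3. Evaluate the standard form: now -3*t**2*log(t)/2 + 3*t**2/4 + ∫(3*cos(t)/sin(t)) dt.
Step 4. Substitute u = sin(t), turning ∫(3*cos(t)/sin(t)) dt into ∫(3/u) du: now -3*t**2*log(t)/2 + 3*t**2/4 + ∫(3/u) du.
Step 5. Evaluate the standard form [assuming u > 0]: now -3*t**2*log(t)/2 + 3*t**2/4 + 3*log(u).
Step 6. Substitute back u = sin(t): now -3*t**2*log(t)/2 + 3*t**2/4 + 3*log(sin(t)).
Answer: -3*t**2*log(t)/2 + 3*t**2/4 + 3*log(sin(t)).


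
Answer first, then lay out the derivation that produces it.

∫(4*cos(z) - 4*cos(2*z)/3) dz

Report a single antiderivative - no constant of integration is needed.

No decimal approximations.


The answer is 4*sin(z) - 2*sin(2*z)/3.
Step 1. Rewrite: now ∫(4*cos(z)) dz + ∫(-4*cos(2*z)/3) dz.
Step 2. Evaluate the standard form: now 4*sin(z) + ∫(-4*cos(2*z)/3) dz.
Step 3. Evaluate the standard form: now 4*sin(z) - 2*sin(2*z)/3.
Answer: 4*sin(z) - 2*sin(2*z)/3.


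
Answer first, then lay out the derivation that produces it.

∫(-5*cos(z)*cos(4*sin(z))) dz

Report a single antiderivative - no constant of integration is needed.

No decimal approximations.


The answer is -5*sin(4*sin(z))/4.
Step 1. Substitute u = sin(z), turning ∫(-5*cos(z)*cos(4*sin(z))) dz into ∫(-5*cos(4*u)) du: now ∫(-5*cos(4*u)) du.
Step 2. Evaluate the standard form: now -5*sin(4*u)/4.
Step 3. Substitute back u = sin(z): now -5*sin(4*sin(z))/4.
Answer: -5*sin(4*sin(z))/4.


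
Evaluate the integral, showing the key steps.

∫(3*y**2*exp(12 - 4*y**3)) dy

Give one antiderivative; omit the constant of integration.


Step 1. Substitute u = y**3 - 3, turning ∫(3*y**2*exp(12 - 4*y**3)) dy into ∫(exp(-4*u)) du: now ∫(exp(-4*u)) du.
Step 2. Evaluate the standard form: now -exp(-4*u)/4.
Step 3. Substitute back u = y**3 - 3: now -exp(12 - 4*y**3)/4.
Answer: -exp(12 - 4*y**3)/4.


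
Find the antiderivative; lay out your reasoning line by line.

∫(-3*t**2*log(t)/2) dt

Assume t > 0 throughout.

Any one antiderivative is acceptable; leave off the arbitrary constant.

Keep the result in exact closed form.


Step 1. Integrate ∫(-3*t**2*log(t)/2) dt by parts with u = log(t), dv = (-3*t**2/2) dt, so v = -t**3/2 [assuming t > 0]: now -t**3*log(t)/2 + ∫(t**2/2) dt.
Step 2. Evaluate the standard form: now -t**3*log(t)/2 + t**3/6.
Answer: -t**3*log(t)/2 + t**3/6.


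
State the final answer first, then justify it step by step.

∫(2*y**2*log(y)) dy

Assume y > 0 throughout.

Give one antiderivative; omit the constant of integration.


The answer is 2*y**3*log(y)/3 - 2*y**3/9.
Step 1. Integrate ∫(2*y**2*log(y)) dy by parts with u = log(y), dv = (2*y**2) dy, so v = 2*y**3/3 [assuming y > 0]: now 2*y**3*log(y)/3 + ∫(-2*y**2/3) dy.
Step 2. Evaluate the standard form: now 2*y**3*log(y)/3 - 2*y**3/9.
Answer: 2*y**3*log(y)/3 - 2*y**3/9.


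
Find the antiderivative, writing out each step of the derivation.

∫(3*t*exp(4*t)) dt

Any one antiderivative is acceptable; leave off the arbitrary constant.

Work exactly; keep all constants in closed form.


Step 1. Integrate ∫(3*t*exp(4*t)) dt by parts with u = t, dv = (3*exp(4*t)) dt, so v = 3*exp(4*t)/4: now 3*t*exp(4*t)/4 + ∫(-3*exp(4*t)/4) dt.
Step 2. Evaluate the standard form: now 3*t*exp(4*t)/4 - 3*exp(4*t)/16.
Answer: 3*t*exp(4*t)/4 - 3*exp(4*t)/16.


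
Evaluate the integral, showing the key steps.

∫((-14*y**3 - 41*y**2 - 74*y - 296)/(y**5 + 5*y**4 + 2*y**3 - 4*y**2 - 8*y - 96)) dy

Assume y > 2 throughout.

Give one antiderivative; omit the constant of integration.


Step 1. Decompose ∫((-14*y**3 - 41*y**2 - 74*y - 296)/(y**5 + 5*y**4 + 2*y**3 - 4*y**2 - 8*y - 96)) dy by partial fractions, (-14*y**3 - 41*y**2 - 74*y - 296)/(y**5 + 5*y**4 + 2*y**3 - 4*y**2 - 8*y - 96) = 3/(y**2 + 4) + 2/(y + 4) + 1/(y + 3) - 3/(y - 2): now ∫(-3/(y - 2)) dy + ∫(1/(y + 3)) dy + ∫(2/(y + 4)) dy + ∫(3/(y**2 + 4)) dy.
Step 2. Evaluate the standard form [assuming y > -4]: now 2*log(y + 4) + ∫(-3/(y - 2)) dy + ∫(1/(y + 3)) dy + ∫(3/(y**2 + 4)) dy.
Step 3. Evaluate the standard form [assuming y > -3]: now log(y + 3) + 2*log(y + 4) + ∫(-3/(y - 2)) dy + ∫(3/(y**2 + 4)) dy.
Step 4. Evaluate the standard form [assuming y > 2]: now -3*log(y - 2) + log(y + 3) + 2*log(y + 4) + ∫(3/(y**2 + 4)) dy.
Step 5. Evaluate the standard form: now -3*log(y - 2) + log(y + 3) + 2*log(y + 4) + 3*atan(y/2)/2.
Answer: -3*log(y - 2) + log(y + 3) + 2*log(y + 4) + 3*atan(y/2)/2.
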